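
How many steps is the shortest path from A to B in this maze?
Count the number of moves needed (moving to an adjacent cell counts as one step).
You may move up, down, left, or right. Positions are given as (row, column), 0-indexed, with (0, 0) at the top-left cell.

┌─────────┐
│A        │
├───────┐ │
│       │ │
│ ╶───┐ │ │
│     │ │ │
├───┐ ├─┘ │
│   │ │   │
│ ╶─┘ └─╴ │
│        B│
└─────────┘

Using BFS to find shortest path:
Start: (0, 0), End: (4, 4)
Path found:
(0,0) → (0,1) → (0,2) → (0,3) → (0,4) → (1,4) → (2,4) → (3,4) → (4,4)
Number of steps: 8

Solution:

┌─────────┐
│A → → → ↓│
├───────┐ │
│       │↓│
│ ╶───┐ │ │
│     │ │↓│
├───┐ ├─┘ │
│   │ │  ↓│
│ ╶─┘ └─╴ │
│        B│
└─────────┘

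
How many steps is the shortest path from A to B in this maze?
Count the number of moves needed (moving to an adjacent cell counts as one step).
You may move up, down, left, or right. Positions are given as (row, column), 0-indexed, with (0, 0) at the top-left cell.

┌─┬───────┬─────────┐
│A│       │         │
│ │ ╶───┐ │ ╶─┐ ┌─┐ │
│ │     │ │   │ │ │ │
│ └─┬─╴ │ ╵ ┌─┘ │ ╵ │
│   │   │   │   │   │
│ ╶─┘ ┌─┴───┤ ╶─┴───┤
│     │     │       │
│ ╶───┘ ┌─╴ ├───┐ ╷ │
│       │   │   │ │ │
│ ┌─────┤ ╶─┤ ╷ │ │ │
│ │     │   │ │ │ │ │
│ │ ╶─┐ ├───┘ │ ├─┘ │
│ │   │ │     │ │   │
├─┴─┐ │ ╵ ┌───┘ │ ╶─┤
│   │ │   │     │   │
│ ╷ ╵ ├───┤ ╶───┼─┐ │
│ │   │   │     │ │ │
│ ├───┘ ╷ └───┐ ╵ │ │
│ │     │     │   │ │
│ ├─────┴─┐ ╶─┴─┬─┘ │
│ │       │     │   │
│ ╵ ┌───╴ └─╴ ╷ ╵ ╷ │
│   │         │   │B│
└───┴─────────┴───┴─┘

Using BFS to find shortest path:
Start: (0, 0), End: (11, 9)
Path found:
(0,0) → (1,0) → (2,0) → (3,0) → (3,1) → (3,2) → (2,2) → (2,3) → (1,3) → (1,2) → (1,1) → (0,1) → (0,2) → (0,3) → (0,4) → (1,4) → (2,4) → (2,5) → (1,5) → (0,5) → (0,6) → (0,7) → (1,7) → (2,7) → (2,6) → (3,6) → (3,7) → (3,8) → (3,9) → (4,9) → (5,9) → (6,9) → (6,8) → (7,8) → (7,9) → (8,9) → (9,9) → (10,9) → (11,9)
Number of steps: 38

Solution:

┌─┬───────┬─────────┐
│A│↱ → → ↓│↱ → ↓    │
│ │ ╶───┐ │ ╶─┐ ┌─┐ │
│↓│↑ ← ↰│↓│↑  │↓│ │ │
│ └─┬─╴ │ ╵ ┌─┘ │ ╵ │
│↓  │↱ ↑│↳ ↑│↓ ↲│   │
│ ╶─┘ ┌─┴───┤ ╶─┴───┤
│↳ → ↑│     │↳ → → ↓│
│ ╶───┘ ┌─╴ ├───┐ ╷ │
│       │   │   │ │↓│
│ ┌─────┤ ╶─┤ ╷ │ │ │
│ │     │   │ │ │ │↓│
│ │ ╶─┐ ├───┘ │ ├─┘ │
│ │   │ │     │ │↓ ↲│
├─┴─┐ │ ╵ ┌───┘ │ ╶─┤
│   │ │   │     │↳ ↓│
│ ╷ ╵ ├───┤ ╶───┼─┐ │
│ │   │   │     │ │↓│
│ ├───┘ ╷ └───┐ ╵ │ │
│ │     │     │   │↓│
│ ├─────┴─┐ ╶─┴─┬─┘ │
│ │       │     │  ↓│
│ ╵ ┌───╴ └─╴ ╷ ╵ ╷ │
│   │         │   │B│
└───┴─────────┴───┴─┘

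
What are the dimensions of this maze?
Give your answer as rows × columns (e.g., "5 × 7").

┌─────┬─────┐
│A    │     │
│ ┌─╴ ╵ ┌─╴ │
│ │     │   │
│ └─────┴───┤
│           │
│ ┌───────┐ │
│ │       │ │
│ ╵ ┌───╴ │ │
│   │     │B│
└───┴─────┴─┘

Counting the maze dimensions:
Rows (vertical): 5
Columns (horizontal): 6
Dimensions: 5 × 6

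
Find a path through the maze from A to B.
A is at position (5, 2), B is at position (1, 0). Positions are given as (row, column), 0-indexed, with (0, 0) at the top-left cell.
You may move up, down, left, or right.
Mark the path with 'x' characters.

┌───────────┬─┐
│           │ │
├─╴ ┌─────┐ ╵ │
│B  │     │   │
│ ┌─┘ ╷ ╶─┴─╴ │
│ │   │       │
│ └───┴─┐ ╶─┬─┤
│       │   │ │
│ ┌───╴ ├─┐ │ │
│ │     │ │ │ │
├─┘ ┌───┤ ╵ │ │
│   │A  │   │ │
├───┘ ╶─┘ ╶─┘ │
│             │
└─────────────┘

Finding the shortest path from (5, 2) to (1, 0):
Path length: 20 steps
Directions: down → right → right → up → right → up → up → left → up → right → right → up → left → up → left → left → left → left → down → left

Solution:

┌───────────┬─┐
│  x x x x x│ │
├─╴ ┌─────┐ ╵ │
│B x│     │x x│
│ ┌─┘ ╷ ╶─┴─╴ │
│ │   │  x x x│
│ └───┴─┐ ╶─┬─┤
│       │x x│ │
│ ┌───╴ ├─┐ │ │
│ │     │ │x│ │
├─┘ ┌───┤ ╵ │ │
│   │A  │x x│ │
├───┘ ╶─┘ ╶─┘ │
│    x x x    │
└─────────────┘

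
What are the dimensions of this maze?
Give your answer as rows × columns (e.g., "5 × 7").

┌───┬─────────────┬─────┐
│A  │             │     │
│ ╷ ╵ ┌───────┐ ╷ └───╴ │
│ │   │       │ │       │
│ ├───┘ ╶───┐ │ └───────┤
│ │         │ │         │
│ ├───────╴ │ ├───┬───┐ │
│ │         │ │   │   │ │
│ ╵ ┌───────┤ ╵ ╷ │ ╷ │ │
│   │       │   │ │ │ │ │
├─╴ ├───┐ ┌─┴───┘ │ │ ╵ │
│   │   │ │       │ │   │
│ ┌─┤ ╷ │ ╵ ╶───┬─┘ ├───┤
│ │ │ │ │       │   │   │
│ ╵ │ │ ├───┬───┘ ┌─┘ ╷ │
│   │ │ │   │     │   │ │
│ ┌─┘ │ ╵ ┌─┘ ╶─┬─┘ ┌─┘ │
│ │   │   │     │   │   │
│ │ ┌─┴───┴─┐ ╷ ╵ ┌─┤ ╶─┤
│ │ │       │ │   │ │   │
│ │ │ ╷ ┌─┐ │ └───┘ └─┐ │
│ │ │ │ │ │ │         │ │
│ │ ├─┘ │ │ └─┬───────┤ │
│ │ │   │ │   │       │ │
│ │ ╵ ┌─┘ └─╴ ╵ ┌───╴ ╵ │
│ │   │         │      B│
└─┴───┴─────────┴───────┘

Counting the maze dimensions:
Rows (vertical): 13
Columns (horizontal): 12
Dimensions: 13 × 12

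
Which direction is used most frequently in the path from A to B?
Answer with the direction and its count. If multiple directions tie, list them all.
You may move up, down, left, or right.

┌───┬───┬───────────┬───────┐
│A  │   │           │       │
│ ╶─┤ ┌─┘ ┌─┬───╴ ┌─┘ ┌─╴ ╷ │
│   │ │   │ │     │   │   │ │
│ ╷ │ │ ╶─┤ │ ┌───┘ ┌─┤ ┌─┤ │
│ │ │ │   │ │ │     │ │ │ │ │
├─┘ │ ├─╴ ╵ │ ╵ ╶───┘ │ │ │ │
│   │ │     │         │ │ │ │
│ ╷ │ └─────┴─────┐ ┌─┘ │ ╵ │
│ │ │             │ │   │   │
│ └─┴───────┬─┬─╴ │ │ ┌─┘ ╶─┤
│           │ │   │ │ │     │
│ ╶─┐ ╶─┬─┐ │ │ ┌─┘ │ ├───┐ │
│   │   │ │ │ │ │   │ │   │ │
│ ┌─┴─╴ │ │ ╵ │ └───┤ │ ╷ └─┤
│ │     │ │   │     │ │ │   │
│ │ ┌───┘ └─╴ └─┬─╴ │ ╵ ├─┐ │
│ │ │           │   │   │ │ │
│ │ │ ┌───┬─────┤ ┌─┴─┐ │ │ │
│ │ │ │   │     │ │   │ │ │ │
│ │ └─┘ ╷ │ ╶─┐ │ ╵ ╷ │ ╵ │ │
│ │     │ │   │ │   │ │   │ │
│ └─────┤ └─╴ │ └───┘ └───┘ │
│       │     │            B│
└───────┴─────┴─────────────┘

Directions: down, right, down, down, left, down, down, right, right, down, right, down, left, left, down, down, down, right, right, up, right, down, down, right, right, up, left, up, right, right, down, down, right, right, right, right, right, right
Counts: {'down': 14, 'right': 17, 'left': 4, 'up': 3}
Most common: right (17 times)

Solution:

┌───┬───┬───────────┬───────┐
│A  │   │           │       │
│ ╶─┤ ┌─┘ ┌─┬───╴ ┌─┘ ┌─╴ ╷ │
│↳ ↓│ │   │ │     │   │   │ │
│ ╷ │ │ ╶─┤ │ ┌───┘ ┌─┤ ┌─┤ │
│ │↓│ │   │ │ │     │ │ │ │ │
├─┘ │ ├─╴ ╵ │ ╵ ╶───┘ │ │ │ │
│↓ ↲│ │     │         │ │ │ │
│ ╷ │ └─────┴─────┐ ┌─┘ │ ╵ │
│↓│ │             │ │   │   │
│ └─┴───────┬─┬─╴ │ │ ┌─┘ ╶─┤
│↳ → ↓      │ │   │ │ │     │
│ ╶─┐ ╶─┬─┐ │ │ ┌─┘ │ ├───┐ │
│   │↳ ↓│ │ │ │ │   │ │   │ │
│ ┌─┴─╴ │ │ ╵ │ └───┤ │ ╷ └─┤
│ │↓ ← ↲│ │   │     │ │ │   │
│ │ ┌───┘ └─╴ └─┬─╴ │ ╵ ├─┐ │
│ │↓│           │   │   │ │ │
│ │ │ ┌───┬─────┤ ┌─┴─┐ │ │ │
│ │↓│ │↱ ↓│↱ → ↓│ │   │ │ │ │
│ │ └─┘ ╷ │ ╶─┐ │ ╵ ╷ │ ╵ │ │
│ │↳ → ↑│↓│↑ ↰│↓│   │ │   │ │
│ └─────┤ └─╴ │ └───┘ └───┘ │
│       │↳ → ↑│↳ → → → → → B│
└───────┴─────┴─────────────┘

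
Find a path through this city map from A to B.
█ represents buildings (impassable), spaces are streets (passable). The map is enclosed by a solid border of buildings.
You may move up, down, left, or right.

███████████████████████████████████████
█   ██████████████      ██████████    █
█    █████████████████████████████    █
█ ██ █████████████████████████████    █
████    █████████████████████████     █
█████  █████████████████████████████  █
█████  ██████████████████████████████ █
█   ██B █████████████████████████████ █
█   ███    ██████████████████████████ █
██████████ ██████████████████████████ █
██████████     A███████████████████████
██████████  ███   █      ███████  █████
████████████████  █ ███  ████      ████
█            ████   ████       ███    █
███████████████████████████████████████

Finding the shortest path from A to B:
Movement: cardinal only
Path length: 12 steps
Directions: left → left → left → left → left → up → up → left → left → left → up → left

Solution:

███████████████████████████████████████
█   ██████████████      ██████████    █
█    █████████████████████████████    █
█ ██ █████████████████████████████    █
████    █████████████████████████     █
█████  █████████████████████████████  █
█████  ██████████████████████████████ █
█   ██B↰█████████████████████████████ █
█   ███↑←←↰██████████████████████████ █
██████████↑██████████████████████████ █
██████████↑←←←←A███████████████████████
██████████  ███   █      ███████  █████
████████████████  █ ███  ████      ████
█            ████   ████       ███    █
███████████████████████████████████████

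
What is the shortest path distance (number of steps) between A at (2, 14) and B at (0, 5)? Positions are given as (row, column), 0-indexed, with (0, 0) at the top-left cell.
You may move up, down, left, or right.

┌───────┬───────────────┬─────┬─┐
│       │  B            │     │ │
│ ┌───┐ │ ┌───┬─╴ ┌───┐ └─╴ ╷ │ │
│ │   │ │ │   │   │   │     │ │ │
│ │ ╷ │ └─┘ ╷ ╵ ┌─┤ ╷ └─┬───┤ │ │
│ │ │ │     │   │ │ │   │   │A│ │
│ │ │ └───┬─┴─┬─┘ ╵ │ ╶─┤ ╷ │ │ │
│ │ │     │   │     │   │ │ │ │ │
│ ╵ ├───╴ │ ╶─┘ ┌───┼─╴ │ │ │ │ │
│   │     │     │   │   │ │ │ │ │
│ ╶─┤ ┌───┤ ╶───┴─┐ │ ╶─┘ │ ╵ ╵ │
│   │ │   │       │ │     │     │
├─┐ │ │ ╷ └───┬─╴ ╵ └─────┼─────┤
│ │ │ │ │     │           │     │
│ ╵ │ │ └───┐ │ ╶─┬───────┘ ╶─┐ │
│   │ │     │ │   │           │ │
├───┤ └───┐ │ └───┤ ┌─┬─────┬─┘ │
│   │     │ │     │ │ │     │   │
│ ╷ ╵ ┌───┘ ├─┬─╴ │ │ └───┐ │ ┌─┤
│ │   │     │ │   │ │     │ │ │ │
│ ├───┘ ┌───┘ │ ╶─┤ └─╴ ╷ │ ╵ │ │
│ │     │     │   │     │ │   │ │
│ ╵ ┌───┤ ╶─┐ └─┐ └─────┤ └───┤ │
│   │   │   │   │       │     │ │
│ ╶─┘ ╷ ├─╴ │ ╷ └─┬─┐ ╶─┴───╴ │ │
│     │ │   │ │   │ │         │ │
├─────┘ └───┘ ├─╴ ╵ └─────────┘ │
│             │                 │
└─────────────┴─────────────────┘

Finding path from (2, 14) to (0, 5):
Path: (2,14) → (1,14) → (0,14) → (0,13) → (1,13) → (1,12) → (1,11) → (0,11) → (0,10) → (0,9) → (0,8) → (0,7) → (0,6) → (0,5)
Distance: 13 steps

Solution:

┌───────┬───────────────┬─────┬─┐
│       │  B ← ← ← ← ← ↰│  ↓ ↰│ │
│ ┌───┐ │ ┌───┬─╴ ┌───┐ └─╴ ╷ │ │
│ │   │ │ │   │   │   │↑ ← ↲│↑│ │
│ │ ╷ │ └─┘ ╷ ╵ ┌─┤ ╷ └─┬───┤ │ │
│ │ │ │     │   │ │ │   │   │A│ │
│ │ │ └───┬─┴─┬─┘ ╵ │ ╶─┤ ╷ │ │ │
│ │ │     │   │     │   │ │ │ │ │
│ ╵ ├───╴ │ ╶─┘ ┌───┼─╴ │ │ │ │ │
│   │     │     │   │   │ │ │ │ │
│ ╶─┤ ┌───┤ ╶───┴─┐ │ ╶─┘ │ ╵ ╵ │
│   │ │   │       │ │     │     │
├─┐ │ │ ╷ └───┬─╴ ╵ └─────┼─────┤
│ │ │ │ │     │           │     │
│ ╵ │ │ └───┐ │ ╶─┬───────┘ ╶─┐ │
│   │ │     │ │   │           │ │
├───┤ └───┐ │ └───┤ ┌─┬─────┬─┘ │
│   │     │ │     │ │ │     │   │
│ ╷ ╵ ┌───┘ ├─┬─╴ │ │ └───┐ │ ┌─┤
│ │   │     │ │   │ │     │ │ │ │
│ ├───┘ ┌───┘ │ ╶─┤ └─╴ ╷ │ ╵ │ │
│ │     │     │   │     │ │   │ │
│ ╵ ┌───┤ ╶─┐ └─┐ └─────┤ └───┤ │
│   │   │   │   │       │     │ │
│ ╶─┘ ╷ ├─╴ │ ╷ └─┬─┐ ╶─┴───╴ │ │
│     │ │   │ │   │ │         │ │
├─────┘ └───┘ ├─╴ ╵ └─────────┘ │
│             │                 │
└─────────────┴─────────────────┘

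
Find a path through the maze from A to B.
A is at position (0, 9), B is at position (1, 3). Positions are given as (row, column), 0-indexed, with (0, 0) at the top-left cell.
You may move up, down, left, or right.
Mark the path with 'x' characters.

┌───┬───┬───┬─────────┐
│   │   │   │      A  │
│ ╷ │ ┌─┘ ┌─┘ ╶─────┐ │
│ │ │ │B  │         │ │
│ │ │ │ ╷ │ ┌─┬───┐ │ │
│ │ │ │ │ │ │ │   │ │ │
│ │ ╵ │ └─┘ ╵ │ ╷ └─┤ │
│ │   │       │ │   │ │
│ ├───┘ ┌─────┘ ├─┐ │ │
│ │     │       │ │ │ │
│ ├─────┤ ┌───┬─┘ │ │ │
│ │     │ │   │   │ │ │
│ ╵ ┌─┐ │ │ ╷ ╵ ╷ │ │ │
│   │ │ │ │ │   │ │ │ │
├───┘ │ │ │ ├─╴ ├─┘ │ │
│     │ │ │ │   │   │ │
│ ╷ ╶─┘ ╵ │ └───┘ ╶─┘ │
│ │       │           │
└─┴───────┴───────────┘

Finding the shortest path from (0, 9) to (1, 3):
Path length: 11 steps
Directions: left → left → left → down → left → down → down → left → left → up → up

Solution:

┌───┬───┬───┬─────────┐
│   │   │   │x x x A  │
│ ╷ │ ┌─┘ ┌─┘ ╶─────┐ │
│ │ │ │B  │x x      │ │
│ │ │ │ ╷ │ ┌─┬───┐ │ │
│ │ │ │x│ │x│ │   │ │ │
│ │ ╵ │ └─┘ ╵ │ ╷ └─┤ │
│ │   │x x x  │ │   │ │
│ ├───┘ ┌─────┘ ├─┐ │ │
│ │     │       │ │ │ │
│ ├─────┤ ┌───┬─┘ │ │ │
│ │     │ │   │   │ │ │
│ ╵ ┌─┐ │ │ ╷ ╵ ╷ │ │ │
│   │ │ │ │ │   │ │ │ │
├───┘ │ │ │ ├─╴ ├─┘ │ │
│     │ │ │ │   │   │ │
│ ╷ ╶─┘ ╵ │ └───┘ ╶─┘ │
│ │       │           │
└─┴───────┴───────────┘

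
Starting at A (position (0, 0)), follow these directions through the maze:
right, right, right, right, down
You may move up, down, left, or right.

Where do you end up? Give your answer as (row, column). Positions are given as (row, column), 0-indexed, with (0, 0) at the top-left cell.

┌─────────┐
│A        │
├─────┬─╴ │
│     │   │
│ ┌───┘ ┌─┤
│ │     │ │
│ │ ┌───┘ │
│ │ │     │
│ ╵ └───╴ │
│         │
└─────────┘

Following directions step by step:
Start: (0, 0)
  right: (0, 0) → (0, 1)
  right: (0, 1) → (0, 2)
  right: (0, 2) → (0, 3)
  right: (0, 3) → (0, 4)
  down: (0, 4) → (1, 4)
Final position: (1, 4)

Path taken:

┌─────────┐
│A → → → ↓│
├─────┬─╴ │
│     │  B│
│ ┌───┘ ┌─┤
│ │     │ │
│ │ ┌───┘ │
│ │ │     │
│ ╵ └───╴ │
│         │
└─────────┘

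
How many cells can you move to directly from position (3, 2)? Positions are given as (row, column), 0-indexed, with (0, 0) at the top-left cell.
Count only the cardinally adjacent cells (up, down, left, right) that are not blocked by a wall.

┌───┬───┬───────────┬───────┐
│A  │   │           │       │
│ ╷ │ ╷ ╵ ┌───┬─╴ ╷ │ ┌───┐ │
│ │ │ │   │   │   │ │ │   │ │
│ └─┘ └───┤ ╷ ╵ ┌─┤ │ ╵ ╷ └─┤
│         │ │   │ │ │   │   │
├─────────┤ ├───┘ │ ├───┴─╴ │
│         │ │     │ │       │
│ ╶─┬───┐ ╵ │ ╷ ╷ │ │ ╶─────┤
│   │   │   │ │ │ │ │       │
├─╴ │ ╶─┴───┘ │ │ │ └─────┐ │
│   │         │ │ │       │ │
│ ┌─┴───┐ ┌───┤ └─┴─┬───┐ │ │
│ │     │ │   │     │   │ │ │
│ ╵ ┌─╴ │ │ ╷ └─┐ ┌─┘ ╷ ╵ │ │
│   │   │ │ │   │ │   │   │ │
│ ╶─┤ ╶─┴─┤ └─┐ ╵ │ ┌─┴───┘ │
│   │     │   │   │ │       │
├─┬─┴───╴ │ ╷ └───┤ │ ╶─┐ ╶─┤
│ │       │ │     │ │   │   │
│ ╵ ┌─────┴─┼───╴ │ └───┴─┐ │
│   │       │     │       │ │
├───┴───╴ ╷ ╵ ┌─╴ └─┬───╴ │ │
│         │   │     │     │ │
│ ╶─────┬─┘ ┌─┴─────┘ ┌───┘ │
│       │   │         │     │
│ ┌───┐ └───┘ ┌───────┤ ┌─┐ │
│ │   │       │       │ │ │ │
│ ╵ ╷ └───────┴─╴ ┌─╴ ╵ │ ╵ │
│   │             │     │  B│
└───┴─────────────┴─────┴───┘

Checking passable neighbors of (3, 2):
Neighbors: (3, 1), (3, 3)
Count: 2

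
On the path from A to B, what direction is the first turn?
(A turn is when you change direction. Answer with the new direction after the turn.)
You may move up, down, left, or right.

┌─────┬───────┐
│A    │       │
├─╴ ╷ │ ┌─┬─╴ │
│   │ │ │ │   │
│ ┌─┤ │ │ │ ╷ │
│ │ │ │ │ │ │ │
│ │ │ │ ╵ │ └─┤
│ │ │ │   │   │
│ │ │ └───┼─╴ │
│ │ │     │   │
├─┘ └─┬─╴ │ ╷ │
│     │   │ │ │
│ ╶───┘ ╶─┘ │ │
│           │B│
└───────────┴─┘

Directions: right, right, down, down, down, down, right, right, down, left, down, right, right, up, up, right, down, down
First turn direction: down

Solution:

┌─────┬───────┐
│A → ↓│       │
├─╴ ╷ │ ┌─┬─╴ │
│   │↓│ │ │   │
│ ┌─┤ │ │ │ ╷ │
│ │ │↓│ │ │ │ │
│ │ │ │ ╵ │ └─┤
│ │ │↓│   │   │
│ │ │ └───┼─╴ │
│ │ │↳ → ↓│↱ ↓│
├─┘ └─┬─╴ │ ╷ │
│     │↓ ↲│↑│↓│
│ ╶───┘ ╶─┘ │ │
│      ↳ → ↑│B│
└───────────┴─┘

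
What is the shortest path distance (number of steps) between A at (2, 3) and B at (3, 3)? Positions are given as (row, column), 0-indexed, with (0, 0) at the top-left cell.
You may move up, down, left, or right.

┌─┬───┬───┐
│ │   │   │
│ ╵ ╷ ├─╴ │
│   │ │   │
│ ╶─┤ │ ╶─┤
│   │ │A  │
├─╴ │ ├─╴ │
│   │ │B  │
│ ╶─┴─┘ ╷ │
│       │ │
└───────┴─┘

Finding path from (2, 3) to (3, 3):
Path: (2,3) → (2,4) → (3,4) → (3,3)
Distance: 3 steps

Solution:

┌─┬───┬───┐
│ │   │   │
│ ╵ ╷ ├─╴ │
│   │ │   │
│ ╶─┤ │ ╶─┤
│   │ │A ↓│
├─╴ │ ├─╴ │
│   │ │B ↲│
│ ╶─┴─┘ ╷ │
│       │ │
└───────┴─┘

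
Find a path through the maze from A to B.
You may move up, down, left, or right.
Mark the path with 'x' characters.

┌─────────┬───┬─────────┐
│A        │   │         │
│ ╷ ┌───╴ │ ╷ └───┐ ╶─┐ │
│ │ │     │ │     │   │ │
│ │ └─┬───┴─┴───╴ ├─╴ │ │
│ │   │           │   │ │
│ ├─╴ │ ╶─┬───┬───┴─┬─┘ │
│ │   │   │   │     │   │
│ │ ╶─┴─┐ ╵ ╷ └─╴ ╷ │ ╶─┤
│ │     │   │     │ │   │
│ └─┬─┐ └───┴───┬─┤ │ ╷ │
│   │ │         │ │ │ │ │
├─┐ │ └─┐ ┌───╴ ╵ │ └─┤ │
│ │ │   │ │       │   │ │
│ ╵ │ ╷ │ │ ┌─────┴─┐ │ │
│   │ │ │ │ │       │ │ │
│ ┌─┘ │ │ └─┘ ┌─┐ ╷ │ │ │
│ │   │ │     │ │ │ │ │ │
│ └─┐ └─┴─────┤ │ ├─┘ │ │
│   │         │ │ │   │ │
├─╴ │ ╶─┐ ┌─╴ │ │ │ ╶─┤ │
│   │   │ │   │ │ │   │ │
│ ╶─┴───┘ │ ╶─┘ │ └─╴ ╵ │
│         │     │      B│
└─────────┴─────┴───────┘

Finding the shortest path through the maze:
Path length: 26 steps
Directions: right → down → down → right → down → left → down → right → right → down → right → down → down → down → right → right → up → right → right → down → down → down → down → right → right → right

Solution:

┌─────────┬───┬─────────┐
│A x      │   │         │
│ ╷ ┌───╴ │ ╷ └───┐ ╶─┐ │
│ │x│     │ │     │   │ │
│ │ └─┬───┴─┴───╴ ├─╴ │ │
│ │x x│           │   │ │
│ ├─╴ │ ╶─┬───┬───┴─┬─┘ │
│ │x x│   │   │     │   │
│ │ ╶─┴─┐ ╵ ╷ └─╴ ╷ │ ╶─┤
│ │x x x│   │     │ │   │
│ └─┬─┐ └───┴───┬─┤ │ ╷ │
│   │ │x x      │ │ │ │ │
├─┐ │ └─┐ ┌───╴ ╵ │ └─┤ │
│ │ │   │x│       │   │ │
│ ╵ │ ╷ │ │ ┌─────┴─┐ │ │
│   │ │ │x│ │x x x  │ │ │
│ ┌─┘ │ │ └─┘ ┌─┐ ╷ │ │ │
│ │   │ │x x x│ │x│ │ │ │
│ └─┐ └─┴─────┤ │ ├─┘ │ │
│   │         │ │x│   │ │
├─╴ │ ╶─┐ ┌─╴ │ │ │ ╶─┤ │
│   │   │ │   │ │x│   │ │
│ ╶─┴───┘ │ ╶─┘ │ └─╴ ╵ │
│         │     │x x x B│
└─────────┴─────┴───────┘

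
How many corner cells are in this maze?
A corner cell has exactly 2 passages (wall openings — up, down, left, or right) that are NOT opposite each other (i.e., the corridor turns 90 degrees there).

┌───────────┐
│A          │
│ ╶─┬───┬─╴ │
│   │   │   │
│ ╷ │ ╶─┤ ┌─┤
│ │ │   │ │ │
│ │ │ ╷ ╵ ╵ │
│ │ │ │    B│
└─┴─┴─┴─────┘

Counting corner cells (2 non-opposite passages):
Total corners: 9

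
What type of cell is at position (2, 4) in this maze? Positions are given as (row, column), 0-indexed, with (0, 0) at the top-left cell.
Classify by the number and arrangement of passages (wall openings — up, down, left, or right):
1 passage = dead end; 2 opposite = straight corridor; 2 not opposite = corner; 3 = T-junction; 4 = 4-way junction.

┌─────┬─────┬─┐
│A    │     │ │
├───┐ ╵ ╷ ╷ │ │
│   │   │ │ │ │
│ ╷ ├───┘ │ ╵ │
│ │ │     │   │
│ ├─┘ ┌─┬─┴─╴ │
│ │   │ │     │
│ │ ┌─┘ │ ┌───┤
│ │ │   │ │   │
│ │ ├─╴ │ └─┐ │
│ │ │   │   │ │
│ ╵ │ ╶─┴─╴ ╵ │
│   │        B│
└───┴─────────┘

Checking cell at (2, 4):
Number of passages: 2
Cell type: corner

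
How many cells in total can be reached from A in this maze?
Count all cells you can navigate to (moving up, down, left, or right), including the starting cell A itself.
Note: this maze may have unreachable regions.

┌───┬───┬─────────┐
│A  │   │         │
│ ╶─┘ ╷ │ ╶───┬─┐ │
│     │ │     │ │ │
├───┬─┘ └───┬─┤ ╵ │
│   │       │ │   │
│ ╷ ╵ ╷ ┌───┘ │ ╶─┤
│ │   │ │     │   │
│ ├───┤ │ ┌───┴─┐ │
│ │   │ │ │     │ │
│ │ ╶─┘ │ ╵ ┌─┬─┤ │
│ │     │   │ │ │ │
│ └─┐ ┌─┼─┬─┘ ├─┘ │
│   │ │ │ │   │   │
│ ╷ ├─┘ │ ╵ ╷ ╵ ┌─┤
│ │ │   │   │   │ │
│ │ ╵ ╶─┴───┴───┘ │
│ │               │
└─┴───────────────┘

Using BFS/flood-fill to find all reachable cells from A:
Maze size: 9 × 9 = 81 total cells
37 cell(s) are walled off and cannot be reached from A.
Reachable cells: 44

Reachable region (· marks reachable cells):

┌───┬───┬─────────┐
│A ·│· ·│         │
│ ╶─┘ ╷ │ ╶───┬─┐ │
│· · ·│·│     │ │ │
├───┬─┘ └───┬─┤ ╵ │
│· ·│· · · ·│ │   │
│ ╷ ╵ ╷ ┌───┘ │ ╶─┤
│·│· ·│·│     │   │
│ ├───┤ │ ┌───┴─┐ │
│·│· ·│·│ │     │ │
│ │ ╶─┘ │ ╵ ┌─┬─┤ │
│·│· · ·│   │ │ │ │
│ └─┐ ┌─┼─┬─┘ ├─┘ │
│· ·│·│·│ │   │   │
│ ╷ ├─┘ │ ╵ ╷ ╵ ┌─┤
│·│·│· ·│   │   │·│
│ │ ╵ ╶─┴───┴───┘ │
│·│· · · · · · · ·│
└─┴───────────────┘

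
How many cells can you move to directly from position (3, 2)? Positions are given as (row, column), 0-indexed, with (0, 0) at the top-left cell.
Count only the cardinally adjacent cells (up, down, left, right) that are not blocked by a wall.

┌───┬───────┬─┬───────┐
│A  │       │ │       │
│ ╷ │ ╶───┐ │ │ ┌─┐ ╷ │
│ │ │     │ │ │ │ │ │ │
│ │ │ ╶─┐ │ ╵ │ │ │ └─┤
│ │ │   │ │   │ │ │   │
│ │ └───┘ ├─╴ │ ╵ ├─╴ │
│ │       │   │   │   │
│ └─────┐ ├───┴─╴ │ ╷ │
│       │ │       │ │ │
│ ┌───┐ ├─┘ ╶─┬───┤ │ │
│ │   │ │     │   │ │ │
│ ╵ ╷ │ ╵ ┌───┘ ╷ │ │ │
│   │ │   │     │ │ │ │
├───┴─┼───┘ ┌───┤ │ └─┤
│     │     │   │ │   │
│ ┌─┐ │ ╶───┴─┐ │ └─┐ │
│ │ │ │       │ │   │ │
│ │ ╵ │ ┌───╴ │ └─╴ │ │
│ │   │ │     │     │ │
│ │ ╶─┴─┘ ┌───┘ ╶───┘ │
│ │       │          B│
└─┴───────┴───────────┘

Checking passable neighbors of (3, 2):
Neighbors: (3, 1), (3, 3)
Count: 2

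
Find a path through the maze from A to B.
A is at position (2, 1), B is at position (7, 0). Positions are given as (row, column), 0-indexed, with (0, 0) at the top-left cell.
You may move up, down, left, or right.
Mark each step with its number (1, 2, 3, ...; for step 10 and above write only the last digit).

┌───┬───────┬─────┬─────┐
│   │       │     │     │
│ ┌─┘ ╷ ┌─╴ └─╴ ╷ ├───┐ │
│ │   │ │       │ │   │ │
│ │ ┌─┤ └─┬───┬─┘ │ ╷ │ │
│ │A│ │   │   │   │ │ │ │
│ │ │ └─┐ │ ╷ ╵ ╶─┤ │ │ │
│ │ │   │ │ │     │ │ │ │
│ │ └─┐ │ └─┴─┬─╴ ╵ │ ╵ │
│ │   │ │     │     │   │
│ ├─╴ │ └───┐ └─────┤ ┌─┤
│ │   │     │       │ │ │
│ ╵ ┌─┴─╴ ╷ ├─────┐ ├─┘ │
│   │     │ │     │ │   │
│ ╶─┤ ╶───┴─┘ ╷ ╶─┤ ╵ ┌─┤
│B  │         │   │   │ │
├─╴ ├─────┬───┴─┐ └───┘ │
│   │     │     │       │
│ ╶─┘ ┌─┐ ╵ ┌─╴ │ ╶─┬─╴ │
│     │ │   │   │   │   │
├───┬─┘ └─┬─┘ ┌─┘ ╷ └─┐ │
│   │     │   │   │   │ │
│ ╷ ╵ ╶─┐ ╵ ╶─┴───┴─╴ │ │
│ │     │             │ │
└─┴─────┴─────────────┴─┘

Finding the shortest path from (2, 1) to (7, 0):
Path length: 8 steps
Directions: down → down → right → down → left → down → left → down

Solution:

┌───┬───────┬─────┬─────┐
│   │       │     │     │
│ ┌─┘ ╷ ┌─╴ └─╴ ╷ ├───┐ │
│ │   │ │       │ │   │ │
│ │ ┌─┤ └─┬───┬─┘ │ ╷ │ │
│ │A│ │   │   │   │ │ │ │
│ │ │ └─┐ │ ╷ ╵ ╶─┤ │ │ │
│ │1│   │ │ │     │ │ │ │
│ │ └─┐ │ └─┴─┬─╴ ╵ │ ╵ │
│ │2 3│ │     │     │   │
│ ├─╴ │ └───┐ └─────┤ ┌─┤
│ │5 4│     │       │ │ │
│ ╵ ┌─┴─╴ ╷ ├─────┐ ├─┘ │
│7 6│     │ │     │ │   │
│ ╶─┤ ╶───┴─┘ ╷ ╶─┤ ╵ ┌─┤
│B  │         │   │   │ │
├─╴ ├─────┬───┴─┐ └───┘ │
│   │     │     │       │
│ ╶─┘ ┌─┐ ╵ ┌─╴ │ ╶─┬─╴ │
│     │ │   │   │   │   │
├───┬─┘ └─┬─┘ ┌─┘ ╷ └─┐ │
│   │     │   │   │   │ │
│ ╷ ╵ ╶─┐ ╵ ╶─┴───┴─╴ │ │
│ │     │             │ │
└─┴─────┴─────────────┴─┘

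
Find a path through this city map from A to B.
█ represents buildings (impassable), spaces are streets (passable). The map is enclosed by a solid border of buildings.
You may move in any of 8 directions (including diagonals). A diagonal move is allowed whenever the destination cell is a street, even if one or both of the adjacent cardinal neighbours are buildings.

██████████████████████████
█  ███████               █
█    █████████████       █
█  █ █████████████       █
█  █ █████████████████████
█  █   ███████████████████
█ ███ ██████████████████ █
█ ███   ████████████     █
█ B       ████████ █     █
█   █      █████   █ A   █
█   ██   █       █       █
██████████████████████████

Finding the shortest path from A to B:
Movement: 8-directional
Path length: 19 steps
Directions: left → down-left → left → up-left → left → down-left → left → left → left → left → left → up-left → left → left → left → left → up-left → left → left

Solution:

██████████████████████████
█  ███████               █
█    █████████████       █
█  █ █████████████       █
█  █ █████████████████████
█  █   ███████████████████
█ ███ ██████████████████ █
█ ███   ████████████     █
█ B←←     ████████ █     █
█   █↖←←←← █████↙← █↙A   █
█   ██   █↖←←←←← █↖←     █
██████████████████████████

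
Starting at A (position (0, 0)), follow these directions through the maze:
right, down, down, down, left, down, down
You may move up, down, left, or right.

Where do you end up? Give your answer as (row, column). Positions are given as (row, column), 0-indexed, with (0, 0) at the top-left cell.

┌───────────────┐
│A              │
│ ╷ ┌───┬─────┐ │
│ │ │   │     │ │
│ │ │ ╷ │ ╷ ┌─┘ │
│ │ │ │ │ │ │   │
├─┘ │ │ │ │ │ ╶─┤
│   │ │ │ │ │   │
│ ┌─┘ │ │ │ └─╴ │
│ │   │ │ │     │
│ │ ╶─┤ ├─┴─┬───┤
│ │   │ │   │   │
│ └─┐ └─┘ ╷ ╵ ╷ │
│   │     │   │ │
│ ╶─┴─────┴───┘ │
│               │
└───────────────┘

Following directions step by step:
Start: (0, 0)
  right: (0, 0) → (0, 1)
  down: (0, 1) → (1, 1)
  down: (1, 1) → (2, 1)
  down: (2, 1) → (3, 1)
  left: (3, 1) → (3, 0)
  down: (3, 0) → (4, 0)
  down: (4, 0) → (5, 0)
Final position: (5, 0)

Path taken:

┌───────────────┐
│A ↓            │
│ ╷ ┌───┬─────┐ │
│ │↓│   │     │ │
│ │ │ ╷ │ ╷ ┌─┘ │
│ │↓│ │ │ │ │   │
├─┘ │ │ │ │ │ ╶─┤
│↓ ↲│ │ │ │ │   │
│ ┌─┘ │ │ │ └─╴ │
│↓│   │ │ │     │
│ │ ╶─┤ ├─┴─┬───┤
│B│   │ │   │   │
│ └─┐ └─┘ ╷ ╵ ╷ │
│   │     │   │ │
│ ╶─┴─────┴───┘ │
│               │
└───────────────┘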